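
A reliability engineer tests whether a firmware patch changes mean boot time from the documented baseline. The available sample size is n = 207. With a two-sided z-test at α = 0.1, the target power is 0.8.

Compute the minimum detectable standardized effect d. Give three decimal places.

d ≈ 0.173

Required noncentrality: δ = z_{0.05} + z_{0.20} = 1.645 + 0.842 = 2.486.
(Lower-tail contribution to power is negligible for δ > 0.)
δ = d·√n ⇒ d = δ/√n = 2.486/√207 = 0.1728.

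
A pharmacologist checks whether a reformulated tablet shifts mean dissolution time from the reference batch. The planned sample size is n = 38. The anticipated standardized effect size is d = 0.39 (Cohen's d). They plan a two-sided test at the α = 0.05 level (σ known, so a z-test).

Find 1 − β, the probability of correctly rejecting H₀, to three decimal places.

Power ≈ 0.672

Noncentrality parameter: δ = d·√n = 0.39 × √38 = 2.4041
Critical value for a two-sided test at α = 0.05: z_{α/2} = 1.960.
Power = Φ(δ − 1.960) + Φ(−δ − 1.960) = Φ(0.444) + Φ(-4.364) = 0.6715 + 0.0000 = 0.6715.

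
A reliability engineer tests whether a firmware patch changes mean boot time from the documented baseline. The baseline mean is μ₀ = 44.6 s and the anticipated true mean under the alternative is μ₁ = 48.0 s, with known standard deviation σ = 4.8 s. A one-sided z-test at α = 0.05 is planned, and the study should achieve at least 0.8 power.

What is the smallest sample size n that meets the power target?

n = 13

Standardized effect: d = |μ₁ − μ₀| / σ = |48.0 − 44.6| / 4.8 = 0.7083
Set Φ(δ − 1.645) = 0.8; then δ − 1.645 = Φ⁻¹(0.8) = 0.842, giving δ = 2.486.
δ = d·√n ⇒ n = (δ/d)² = (2.486 / 0.7083)² = 12.32.
Rounding up, n = 13.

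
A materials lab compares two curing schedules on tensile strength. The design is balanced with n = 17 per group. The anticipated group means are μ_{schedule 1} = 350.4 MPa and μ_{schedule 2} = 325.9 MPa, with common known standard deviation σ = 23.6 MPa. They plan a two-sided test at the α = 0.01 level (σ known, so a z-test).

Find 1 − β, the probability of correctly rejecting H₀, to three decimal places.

Power ≈ 0.674

Standardized effect: d = |μ_{schedule 1} − μ_{schedule 2}| / σ = |350.4 − 325.9| / 23.6 = 1.0381
Noncentrality parameter: δ = d·√(n/2) = 1.0381 × √(17/2) = 3.0267
Critical value for a two-sided test at α = 0.01: z_{α/2} = 2.576.
Power = Φ(δ − 2.576) + Φ(−δ − 2.576) = Φ(0.451) + Φ(-5.602) = 0.6739 + 0.0000 = 0.6739.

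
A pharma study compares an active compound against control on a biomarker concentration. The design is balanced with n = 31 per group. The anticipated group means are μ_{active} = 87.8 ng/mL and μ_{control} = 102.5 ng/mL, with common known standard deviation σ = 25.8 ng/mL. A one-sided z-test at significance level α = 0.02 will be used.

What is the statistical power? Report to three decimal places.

Standardized effect: d = |μ_{active} − μ_{control}| / σ = |87.8 − 102.5| / 25.8 = 0.5698
Noncentrality parameter: δ = d·√(n/2) = 0.5698 × √(31/2) = 2.2432
Critical value for a one-sided test at α = 0.02: z_α = 2.054.
Power = Φ(δ − 2.054) = Φ(0.189) = 0.5751.

Power ≈ 0.575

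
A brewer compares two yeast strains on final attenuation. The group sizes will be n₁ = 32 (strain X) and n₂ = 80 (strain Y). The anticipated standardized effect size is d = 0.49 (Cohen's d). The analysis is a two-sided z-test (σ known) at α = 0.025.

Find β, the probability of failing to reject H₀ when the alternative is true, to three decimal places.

β ≈ 0.460

Noncentrality parameter: δ = d / √(1/n₁ + 1/n₂) = 0.49 / √(1/32 + 1/80) = 2.3426
Critical value for a two-sided test at α = 0.025: z_{α/2} = 2.241.
Power = Φ(δ − 2.241) + Φ(−δ − 2.241) = Φ(0.101) + Φ(-4.584) = 0.5403 + 0.0000 = 0.5403.
Type II error: β = 1 − power = 1 − 0.5403 = 0.4597.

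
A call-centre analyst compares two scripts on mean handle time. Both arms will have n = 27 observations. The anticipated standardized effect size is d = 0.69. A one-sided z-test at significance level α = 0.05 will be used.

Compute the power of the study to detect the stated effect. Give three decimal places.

Noncentrality parameter: δ = d·√(n/2) = 0.69 × √(27/2) = 2.5352
Critical value for a one-sided test at α = 0.05: z_α = 1.645.
Power = P(Z > 1.645 − δ) = Φ(0.890) = 0.8134.

Power ≈ 0.813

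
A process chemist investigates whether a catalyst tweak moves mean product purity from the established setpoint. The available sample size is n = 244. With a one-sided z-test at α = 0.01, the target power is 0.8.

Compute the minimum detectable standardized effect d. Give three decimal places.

Need Φ(δ − 2.326) = 0.8, so δ = 2.326 + 0.842 = 3.168.
δ = d·√n ⇒ d = δ/√n = 3.168/√244 = 0.2028.

d ≈ 0.203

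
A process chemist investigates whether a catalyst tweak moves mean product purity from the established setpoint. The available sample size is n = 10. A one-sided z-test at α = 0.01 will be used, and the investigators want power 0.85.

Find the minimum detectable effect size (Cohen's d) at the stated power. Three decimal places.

d ≈ 1.063

Need Φ(δ − 2.326) = 0.85, so δ = 2.326 + 1.036 = 3.363.
δ = d·√n ⇒ d = δ/√n = 3.363/√10 = 1.0634.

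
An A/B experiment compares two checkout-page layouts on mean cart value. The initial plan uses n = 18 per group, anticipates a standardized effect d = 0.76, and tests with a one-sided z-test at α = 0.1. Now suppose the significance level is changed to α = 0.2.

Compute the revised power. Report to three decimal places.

δ = d·√(n/2) = 0.76 × √(18/2) = 2.2800 (unchanged). New critical value: z_{0.2} = 0.842.
Revised power = Φ(δ − 0.842) = Φ(1.438) = 0.9248.

Power ≈ 0.925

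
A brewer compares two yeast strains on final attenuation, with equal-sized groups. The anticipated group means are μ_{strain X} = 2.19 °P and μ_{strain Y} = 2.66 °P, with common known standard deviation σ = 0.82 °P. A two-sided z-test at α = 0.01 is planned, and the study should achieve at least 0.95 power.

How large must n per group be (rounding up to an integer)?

Standardized effect: d = |μ_{strain X} − μ_{strain Y}| / σ = |2.19 − 2.66| / 0.82 = 0.5732
For power 0.95 need Φ(δ − z_{0.005}) = 0.95, so δ = z_{0.005} + z_{0.05} = 2.576 + 1.645 = 4.221.
(For δ > 0 the lower-tail rejection region contributes negligibly to power, so the one-term inversion is standard.)
δ = d·√(n/2) ⇒ n = 2(δ/d)² = 2 × (4.221 / 0.5732)² = 108.45.
Round up to the next whole unit.

n = 109 per group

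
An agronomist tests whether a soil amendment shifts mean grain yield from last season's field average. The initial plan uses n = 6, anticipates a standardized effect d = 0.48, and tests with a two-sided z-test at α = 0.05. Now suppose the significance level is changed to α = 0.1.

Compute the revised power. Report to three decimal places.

Power ≈ 0.322

δ = d·√n = 0.48 × √6 = 1.1758 (unchanged). New critical value: z_{0.05} = 1.645.
Revised power = Φ(δ − 1.645) + Φ(−δ − 1.645) = Φ(-0.469) + Φ(-2.821) = 0.3195 + 0.0024 = 0.3219.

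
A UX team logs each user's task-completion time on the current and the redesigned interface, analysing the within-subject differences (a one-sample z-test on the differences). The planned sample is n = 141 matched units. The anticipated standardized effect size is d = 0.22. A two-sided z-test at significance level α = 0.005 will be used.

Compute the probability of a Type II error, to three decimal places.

Noncentrality parameter: δ = d·√n = 0.22 × √141 = 2.6124
Critical value for a two-sided test at α = 0.005: z_{α/2} = 2.807.
Power = Φ(δ − 2.807) + Φ(−δ − 2.807) = Φ(-0.195) + Φ(-5.419) = 0.4228 + 0.0000 = 0.4228.
Type II error: β = 1 − power = 1 − 0.4228 = 0.5772.

β ≈ 0.577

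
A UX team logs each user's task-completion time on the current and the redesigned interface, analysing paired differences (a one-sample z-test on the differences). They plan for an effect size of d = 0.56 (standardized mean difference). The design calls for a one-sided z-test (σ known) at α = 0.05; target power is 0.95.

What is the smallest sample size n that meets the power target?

Set Φ(δ − 1.645) = 0.95; then δ − 1.645 = Φ⁻¹(0.95) = 1.645, giving δ = 3.290.
δ = d·√n ⇒ n = (δ/d)² = (3.290 / 0.56)² = 34.51.
Round up to the next whole unit.

n = 35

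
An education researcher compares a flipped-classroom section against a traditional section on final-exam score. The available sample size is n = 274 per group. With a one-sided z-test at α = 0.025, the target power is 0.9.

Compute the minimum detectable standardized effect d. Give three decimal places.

Need Φ(δ − 1.960) = 0.9, so δ = 1.960 + 1.282 = 3.242.
δ = d·√(n/2) ⇒ d = δ/√(n/2) = 3.242/√(274/2) = 0.2769.

d ≈ 0.277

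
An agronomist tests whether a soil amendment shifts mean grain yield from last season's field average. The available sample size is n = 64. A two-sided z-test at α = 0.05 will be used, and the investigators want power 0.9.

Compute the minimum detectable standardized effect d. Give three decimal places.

Required noncentrality: δ = z_{0.025} + z_{0.10} = 1.960 + 1.282 = 3.242.
(Lower-tail contribution to power is negligible for δ > 0.)
δ = d·√n ⇒ d = δ/√n = 3.242/√64 = 0.4052.

d ≈ 0.405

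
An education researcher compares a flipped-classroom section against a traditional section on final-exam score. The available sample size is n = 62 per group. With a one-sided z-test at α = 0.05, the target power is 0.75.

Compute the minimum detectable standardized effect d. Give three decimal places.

d ≈ 0.417

Need Φ(δ − 1.645) = 0.75, so δ = 1.645 + 0.674 = 2.319.
δ = d·√(n/2) ⇒ d = δ/√(n/2) = 2.319/√(62/2) = 0.4166.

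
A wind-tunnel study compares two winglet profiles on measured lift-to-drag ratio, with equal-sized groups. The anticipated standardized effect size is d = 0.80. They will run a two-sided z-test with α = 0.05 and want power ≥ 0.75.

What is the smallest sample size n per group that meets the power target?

Set Φ(δ − 1.960) = 0.75; then δ − 1.960 = Φ⁻¹(0.75) = 0.674, giving δ = 2.634.
(The Φ(−δ − z_{α/2}) term is vanishingly small for δ > 0 and is dropped in the standard sample-size formula.)
δ = d·√(n/2) ⇒ n = 2(δ/d)² = 2 × (2.634 / 0.80)² = 21.69.
Round up to the next whole unit.

n = 22 per group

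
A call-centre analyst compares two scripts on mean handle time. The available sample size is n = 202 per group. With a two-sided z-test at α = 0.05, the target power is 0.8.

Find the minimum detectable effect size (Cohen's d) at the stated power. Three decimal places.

Required noncentrality: δ = z_{0.025} + z_{0.20} = 1.960 + 0.842 = 2.802.
(The second rejection-region term Φ(−δ − z_{α/2}) is negligible and dropped.)
δ = d·√(n/2) ⇒ d = δ/√(n/2) = 2.802/√(202/2) = 0.2788.

d ≈ 0.279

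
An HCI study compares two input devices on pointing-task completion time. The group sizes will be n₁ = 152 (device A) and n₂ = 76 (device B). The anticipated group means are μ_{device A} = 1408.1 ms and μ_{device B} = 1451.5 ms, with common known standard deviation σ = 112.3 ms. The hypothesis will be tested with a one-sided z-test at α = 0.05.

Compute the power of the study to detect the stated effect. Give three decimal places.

Standardized effect: d = |μ_{device A} − μ_{device B}| / σ = |1408.1 − 1451.5| / 112.3 = 0.3865
Noncentrality parameter: δ = d / √(1/n₁ + 1/n₂) = 0.3865 / √(1/152 + 1/76) = 2.7509
One-sided α = 0.05 → critical value z_{0.05} = 1.645.
Power = Φ(δ − 1.645) = Φ(1.106) = 0.8656.

Power ≈ 0.866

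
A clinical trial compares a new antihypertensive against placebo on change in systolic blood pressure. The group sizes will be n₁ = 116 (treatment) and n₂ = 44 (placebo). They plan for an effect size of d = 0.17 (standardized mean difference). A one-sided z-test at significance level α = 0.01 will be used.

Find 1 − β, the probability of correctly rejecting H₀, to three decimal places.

Power ≈ 0.086

Noncentrality parameter: δ = d / √(1/n₁ + 1/n₂) = 0.17 / √(1/116 + 1/44) = 0.9602
One-sided α = 0.01 → critical value z_{0.01} = 2.326.
Power = Φ(δ − 2.326) = Φ(-1.366) = 0.0859.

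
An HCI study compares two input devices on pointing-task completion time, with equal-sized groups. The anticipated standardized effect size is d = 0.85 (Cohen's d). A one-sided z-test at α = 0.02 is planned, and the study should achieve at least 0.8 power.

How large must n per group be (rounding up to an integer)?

Set Φ(δ − 2.054) = 0.8; then δ − 2.054 = Φ⁻¹(0.8) = 0.842, giving δ = 2.895.
δ = d·√(n/2) ⇒ n = 2(δ/d)² = 2 × (2.895 / 0.85)² = 23.21.
Round up to the next whole unit.

n = 24 per group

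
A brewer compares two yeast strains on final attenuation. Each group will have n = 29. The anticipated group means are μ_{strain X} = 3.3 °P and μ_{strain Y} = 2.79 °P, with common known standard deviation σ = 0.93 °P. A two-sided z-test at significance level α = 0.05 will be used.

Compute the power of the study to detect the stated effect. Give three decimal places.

Standardized effect: d = |μ_{strain X} − μ_{strain Y}| / σ = |3.3 − 2.79| / 0.93 = 0.5484
Noncentrality parameter: δ = d·√(n/2) = 0.5484 × √(29/2) = 2.0882
Two-sided α = 0.05 → critical value z_{0.025} = 1.960.
Power = Φ(δ − 1.960) + Φ(−δ − 1.960) = Φ(0.128) + Φ(-4.048) = 0.5510 + 0.0000 = 0.5510.

Power ≈ 0.551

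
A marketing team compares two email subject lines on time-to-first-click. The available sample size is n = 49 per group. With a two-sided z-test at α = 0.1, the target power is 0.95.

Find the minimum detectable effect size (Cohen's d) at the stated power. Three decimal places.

Need Φ(δ − 1.645) = 0.95, so δ = 1.645 + 1.645 = 3.290.
(The second rejection-region term Φ(−δ − z_{α/2}) is negligible and dropped.)
δ = d·√(n/2) ⇒ d = δ/√(n/2) = 3.290/√(49/2) = 0.6646.

d ≈ 0.665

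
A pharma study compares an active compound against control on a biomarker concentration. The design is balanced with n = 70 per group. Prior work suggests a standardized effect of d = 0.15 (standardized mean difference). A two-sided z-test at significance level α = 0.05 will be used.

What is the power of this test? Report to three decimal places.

Power ≈ 0.144

Noncentrality parameter: δ = d·√(n/2) = 0.15 × √(70/2) = 0.8874
Critical value for a two-sided test at α = 0.05: z_{α/2} = 1.960.
Power = Φ(δ − 1.960) + Φ(−δ − 1.960) = Φ(-1.073) + Φ(-2.847) = 0.1417 + 0.0022 = 0.1439.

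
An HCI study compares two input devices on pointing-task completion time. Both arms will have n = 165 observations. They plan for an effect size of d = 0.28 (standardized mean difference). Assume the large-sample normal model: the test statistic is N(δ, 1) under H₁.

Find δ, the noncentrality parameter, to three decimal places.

The noncentrality parameter scales effect size by the design's sample-size factor: δ = d·√(n/2) = 0.28 × √(165/2) = 2.5432

δ ≈ 2.543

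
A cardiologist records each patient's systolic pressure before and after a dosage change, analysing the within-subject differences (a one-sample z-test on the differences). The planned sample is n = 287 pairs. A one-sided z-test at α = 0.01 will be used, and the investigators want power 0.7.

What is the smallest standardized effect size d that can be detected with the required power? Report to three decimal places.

d ≈ 0.168

Required noncentrality: δ = z_{0.01} + z_{0.30} = 2.326 + 0.524 = 2.851.
δ = d·√n ⇒ d = δ/√n = 2.851/√287 = 0.1683.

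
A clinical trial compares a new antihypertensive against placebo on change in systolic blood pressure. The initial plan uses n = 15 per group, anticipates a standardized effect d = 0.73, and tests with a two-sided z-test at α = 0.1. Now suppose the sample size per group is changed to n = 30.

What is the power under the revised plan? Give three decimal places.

Power ≈ 0.881

With n = 30 per group: δ = d·√(n/2) = 0.73 × √(30/2) = 2.8273. Critical value z_{0.05} = 1.645.
Revised power = Φ(δ − 1.645) + Φ(−δ − 1.645) = Φ(1.182) + Φ(-4.472) = 0.8815 + 0.0000 = 0.8815.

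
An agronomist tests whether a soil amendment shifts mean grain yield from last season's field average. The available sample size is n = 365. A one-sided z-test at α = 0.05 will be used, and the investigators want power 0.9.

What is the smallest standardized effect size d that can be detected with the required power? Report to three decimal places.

d ≈ 0.153

Required noncentrality: δ = z_{0.05} + z_{0.10} = 1.645 + 1.282 = 2.926.
δ = d·√n ⇒ d = δ/√n = 2.926/√365 = 0.1532.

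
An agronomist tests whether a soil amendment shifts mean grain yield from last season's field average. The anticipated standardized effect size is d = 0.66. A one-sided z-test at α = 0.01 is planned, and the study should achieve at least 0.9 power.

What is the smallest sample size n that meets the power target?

n = 30

Set Φ(δ − 2.326) = 0.9; then δ − 2.326 = Φ⁻¹(0.9) = 1.282, giving δ = 3.608.
δ = d·√n ⇒ n = (δ/d)² = (3.608 / 0.66)² = 29.88.
Round up to the next whole unit.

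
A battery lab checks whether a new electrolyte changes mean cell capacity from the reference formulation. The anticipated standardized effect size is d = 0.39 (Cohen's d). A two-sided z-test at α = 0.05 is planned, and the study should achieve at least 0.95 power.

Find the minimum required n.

n = 86

Set Φ(δ − 1.960) = 0.95; then δ − 1.960 = Φ⁻¹(0.95) = 1.645, giving δ = 3.605.
(The Φ(−δ − z_{α/2}) term is vanishingly small for δ > 0 and is dropped in the standard sample-size formula.)
δ = d·√n ⇒ n = (δ/d)² = (3.605 / 0.39)² = 85.44.
Rounding up, n = 86.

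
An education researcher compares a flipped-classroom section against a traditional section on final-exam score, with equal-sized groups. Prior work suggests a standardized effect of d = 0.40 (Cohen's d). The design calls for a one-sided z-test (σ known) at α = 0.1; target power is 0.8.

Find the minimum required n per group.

n = 57 per group

For power 0.8 need Φ(δ − z_{0.1}) = 0.8, so δ = z_{0.1} + z_{0.20} = 1.282 + 0.842 = 2.123.
δ = d·√(n/2) ⇒ n = 2(δ/d)² = 2 × (2.123 / 0.40)² = 56.35.
Rounding up, n = 57 per group.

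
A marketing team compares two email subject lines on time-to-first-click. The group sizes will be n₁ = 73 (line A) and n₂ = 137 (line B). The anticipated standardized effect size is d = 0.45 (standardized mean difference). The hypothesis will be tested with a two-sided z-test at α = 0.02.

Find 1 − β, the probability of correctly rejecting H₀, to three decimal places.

Noncentrality parameter: λ = d / √(1/n₁ + 1/n₂) = 0.45 / √(1/73 + 1/137) = 3.1055
Critical value for a two-sided test at α = 0.02: z_{α/2} = 2.326.
Power = Φ(λ − 2.326) + Φ(−λ − 2.326) = Φ(0.779) + Φ(-5.432) = 0.7820 + 0.0000 = 0.7820.

Power ≈ 0.782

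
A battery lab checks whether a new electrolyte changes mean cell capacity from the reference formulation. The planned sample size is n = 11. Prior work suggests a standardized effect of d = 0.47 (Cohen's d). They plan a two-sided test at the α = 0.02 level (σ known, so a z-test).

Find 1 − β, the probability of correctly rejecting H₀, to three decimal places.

Power ≈ 0.221

Noncentrality parameter: δ = d·√n = 0.47 × √11 = 1.5588
Two-sided α = 0.02 → critical value z_{0.01} = 2.326.
Power = Φ(δ − 2.326) + Φ(−δ − 2.326) = Φ(-0.768) + Φ(-3.885) = 0.2214 + 0.0001 = 0.2214.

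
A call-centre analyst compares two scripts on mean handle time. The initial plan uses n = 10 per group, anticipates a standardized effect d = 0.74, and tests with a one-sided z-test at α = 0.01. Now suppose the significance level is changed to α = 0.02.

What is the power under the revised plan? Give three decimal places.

Power ≈ 0.345

δ = d·√(n/2) = 0.74 × √(10/2) = 1.6547 (unchanged). New critical value: z_{0.02} = 2.054.
Revised power = Φ(δ − 2.054) = Φ(-0.399) = 0.3449.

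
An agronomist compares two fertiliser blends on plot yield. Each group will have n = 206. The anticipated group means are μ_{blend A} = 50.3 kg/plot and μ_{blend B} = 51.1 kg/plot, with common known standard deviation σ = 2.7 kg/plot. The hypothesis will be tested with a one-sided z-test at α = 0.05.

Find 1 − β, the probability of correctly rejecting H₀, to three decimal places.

Power ≈ 0.913

Standardized effect: d = |μ_{blend A} − μ_{blend B}| / σ = |50.3 − 51.1| / 2.7 = 0.2963
Noncentrality parameter: δ = d·√(n/2) = 0.2963 × √(206/2) = 3.0071
One-sided α = 0.05 → critical value z_{0.05} = 1.645.
Power = P(Z > 1.645 − δ) = Φ(1.362) = 0.9134.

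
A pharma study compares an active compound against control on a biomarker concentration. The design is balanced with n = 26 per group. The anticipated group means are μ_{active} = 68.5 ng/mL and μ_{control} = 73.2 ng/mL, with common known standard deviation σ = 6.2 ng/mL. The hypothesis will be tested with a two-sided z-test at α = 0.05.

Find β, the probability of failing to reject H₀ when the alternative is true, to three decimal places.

Standardized effect: d = |μ_{active} − μ_{control}| / σ = |68.5 − 73.2| / 6.2 = 0.7581
Noncentrality parameter: δ = d·√(n/2) = 0.7581 × √(26/2) = 2.7332
Critical value for a two-sided test at α = 0.05: z_{α/2} = 1.960.
Power = Φ(δ − 1.960) + Φ(−δ − 1.960) = Φ(0.773) + Φ(-4.693) = 0.7803 + 0.0000 = 0.7803.
Type II error: β = 1 − power = 1 − 0.7803 = 0.2197.

β ≈ 0.220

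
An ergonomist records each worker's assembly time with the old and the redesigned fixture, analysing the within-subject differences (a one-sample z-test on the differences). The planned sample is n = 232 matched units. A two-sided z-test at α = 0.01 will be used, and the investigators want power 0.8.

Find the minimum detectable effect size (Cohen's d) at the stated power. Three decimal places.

d ≈ 0.224

Need Φ(δ − 2.576) = 0.8, so δ = 2.576 + 0.842 = 3.417.
(The second rejection-region term Φ(−δ − z_{α/2}) is negligible and dropped.)
δ = d·√n ⇒ d = δ/√n = 3.417/√232 = 0.2244.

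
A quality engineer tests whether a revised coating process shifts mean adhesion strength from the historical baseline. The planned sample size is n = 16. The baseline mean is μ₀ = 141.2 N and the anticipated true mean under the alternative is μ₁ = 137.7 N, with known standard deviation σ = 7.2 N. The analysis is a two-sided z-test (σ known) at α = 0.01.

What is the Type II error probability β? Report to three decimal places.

β ≈ 0.736

Standardized effect: d = |μ₁ − μ₀| / σ = |137.7 − 141.2| / 7.2 = 0.4861
Noncentrality parameter: δ = d·√n = 0.4861 × √16 = 1.9444
Critical value for a two-sided test at α = 0.01: z_{α/2} = 2.576.
Power = Φ(δ − 2.576) + Φ(−δ − 2.576) = Φ(-0.631) + Φ(-4.520) = 0.2639 + 0.0000 = 0.2639.
Type II error: β = 1 − power = 1 − 0.2639 = 0.7361.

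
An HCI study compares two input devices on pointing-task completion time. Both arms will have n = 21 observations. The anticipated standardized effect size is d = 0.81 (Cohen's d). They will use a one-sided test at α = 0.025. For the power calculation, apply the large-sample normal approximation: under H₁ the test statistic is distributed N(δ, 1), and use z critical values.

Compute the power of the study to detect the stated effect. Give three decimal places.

Noncentrality parameter: δ = d·√(n/2) = 0.81 × √(21/2) = 2.6247
Critical value for a one-sided test at α = 0.025: z_α = 1.960.
Power = Φ(δ − 1.960) = Φ(0.665) = 0.7469.

Power ≈ 0.747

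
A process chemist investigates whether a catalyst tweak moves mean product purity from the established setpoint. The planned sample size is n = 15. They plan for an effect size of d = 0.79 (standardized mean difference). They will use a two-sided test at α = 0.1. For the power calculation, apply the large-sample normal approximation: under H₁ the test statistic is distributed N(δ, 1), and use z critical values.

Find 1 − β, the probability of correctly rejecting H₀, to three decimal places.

Power ≈ 0.921

Noncentrality parameter: δ = d·√n = 0.79 × √15 = 3.0597
Critical value for a two-sided test at α = 0.1: z_{α/2} = 1.645.
Power = Φ(δ − 1.645) + Φ(−δ − 1.645) = Φ(1.415) + Φ(-4.705) = 0.9214 + 0.0000 = 0.9214.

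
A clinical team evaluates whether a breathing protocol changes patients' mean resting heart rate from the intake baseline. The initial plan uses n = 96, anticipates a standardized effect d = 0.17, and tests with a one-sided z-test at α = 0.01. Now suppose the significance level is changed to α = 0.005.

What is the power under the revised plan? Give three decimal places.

Power ≈ 0.181

δ = d·√n = 0.17 × √96 = 1.6657 (unchanged). New critical value: z_{0.005} = 2.576.
Revised power = P(Z > 2.576 − δ) = Φ(-0.910) = 0.1814.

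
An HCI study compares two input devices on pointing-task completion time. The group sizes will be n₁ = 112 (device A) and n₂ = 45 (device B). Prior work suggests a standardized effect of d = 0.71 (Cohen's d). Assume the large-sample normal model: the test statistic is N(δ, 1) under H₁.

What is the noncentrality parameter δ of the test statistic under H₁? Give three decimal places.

δ ≈ 4.023

δ = d / √(1/n₁ + 1/n₂) = 0.71 / √(1/112 + 1/45) = 4.0228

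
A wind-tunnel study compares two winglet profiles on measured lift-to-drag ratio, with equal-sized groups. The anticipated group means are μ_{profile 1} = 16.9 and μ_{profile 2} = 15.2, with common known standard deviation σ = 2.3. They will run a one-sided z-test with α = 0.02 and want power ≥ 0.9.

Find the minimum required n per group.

Standardized effect: d = |μ_{profile 1} − μ_{profile 2}| / σ = |16.9 − 15.2| / 2.3 = 0.7391
For power 0.9 need Φ(δ − z_{0.02}) = 0.9, so δ = z_{0.02} + z_{0.10} = 2.054 + 1.282 = 3.335.
δ = d·√(n/2) ⇒ n = 2(δ/d)² = 2 × (3.335 / 0.7391)² = 40.72.
Rounding up, n = 41 per group.

n = 41 per group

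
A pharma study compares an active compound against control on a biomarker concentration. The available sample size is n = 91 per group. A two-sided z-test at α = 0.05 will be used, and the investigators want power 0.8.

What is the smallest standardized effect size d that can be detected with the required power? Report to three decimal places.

d ≈ 0.415

Need Φ(δ − 1.960) = 0.8, so δ = 1.960 + 0.842 = 2.802.
(The second rejection-region term Φ(−δ − z_{α/2}) is negligible and dropped.)
δ = d·√(n/2) ⇒ d = δ/√(n/2) = 2.802/√(91/2) = 0.4153.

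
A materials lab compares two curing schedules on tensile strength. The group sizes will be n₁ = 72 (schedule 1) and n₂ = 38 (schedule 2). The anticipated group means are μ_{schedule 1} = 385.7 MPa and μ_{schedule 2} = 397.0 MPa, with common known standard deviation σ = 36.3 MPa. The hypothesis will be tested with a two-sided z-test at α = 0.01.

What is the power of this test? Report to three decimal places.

Standardized effect: d = |μ_{schedule 1} − μ_{schedule 2}| / σ = |385.7 − 397.0| / 36.3 = 0.3113
Noncentrality parameter: δ = d / √(1/n₁ + 1/n₂) = 0.3113 / √(1/72 + 1/38) = 1.5525
Critical value for a two-sided test at α = 0.01: z_{α/2} = 2.576.
Power = Φ(δ − 2.576) + Φ(−δ − 2.576) = Φ(-1.023) + Φ(-4.128) = 0.1531 + 0.0000 = 0.1531.

Power ≈ 0.153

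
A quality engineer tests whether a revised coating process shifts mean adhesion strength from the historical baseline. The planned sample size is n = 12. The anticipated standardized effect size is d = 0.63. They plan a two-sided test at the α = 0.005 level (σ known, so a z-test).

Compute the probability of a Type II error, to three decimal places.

Noncentrality parameter: δ = d·√n = 0.63 × √12 = 2.1824
Two-sided α = 0.005 → critical value z_{0.0025} = 2.807.
Power = Φ(δ − 2.807) + Φ(−δ − 2.807) = Φ(-0.625) + Φ(-4.989) = 0.2661 + 0.0000 = 0.2661.
Type II error: β = 1 − power = 1 − 0.2661 = 0.7339.

β ≈ 0.734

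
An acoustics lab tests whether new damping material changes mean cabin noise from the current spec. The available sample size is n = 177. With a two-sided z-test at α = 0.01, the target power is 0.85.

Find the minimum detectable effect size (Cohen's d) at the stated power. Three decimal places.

d ≈ 0.272

Required noncentrality: δ = z_{0.005} + z_{0.15} = 2.576 + 1.036 = 3.612.
(The second rejection-region term Φ(−δ − z_{α/2}) is negligible and dropped.)
δ = d·√n ⇒ d = δ/√n = 3.612/√177 = 0.2715.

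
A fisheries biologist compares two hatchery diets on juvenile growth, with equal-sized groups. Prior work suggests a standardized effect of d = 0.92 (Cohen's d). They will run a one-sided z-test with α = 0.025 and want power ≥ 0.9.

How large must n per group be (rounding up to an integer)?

n = 25 per group

Set Φ(δ − 1.960) = 0.9; then δ − 1.960 = Φ⁻¹(0.9) = 1.282, giving δ = 3.242.
δ = d·√(n/2) ⇒ n = 2(δ/d)² = 2 × (3.242 / 0.92)² = 24.83.
Round up to the next whole unit.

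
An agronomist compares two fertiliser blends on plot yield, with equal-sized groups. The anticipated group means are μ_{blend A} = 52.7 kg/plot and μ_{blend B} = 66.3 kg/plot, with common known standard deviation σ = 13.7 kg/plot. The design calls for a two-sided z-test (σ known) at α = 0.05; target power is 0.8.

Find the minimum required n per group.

n = 16 per group

Standardized effect: d = |μ_{blend A} − μ_{blend B}| / σ = |52.7 − 66.3| / 13.7 = 0.9927
Set Φ(δ − 1.960) = 0.8; then δ − 1.960 = Φ⁻¹(0.8) = 0.842, giving δ = 2.802.
(For δ > 0 the lower-tail rejection region contributes negligibly to power, so the one-term inversion is standard.)
δ = d·√(n/2) ⇒ n = 2(δ/d)² = 2 × (2.802 / 0.9927)² = 15.93.
Round up to the next whole unit.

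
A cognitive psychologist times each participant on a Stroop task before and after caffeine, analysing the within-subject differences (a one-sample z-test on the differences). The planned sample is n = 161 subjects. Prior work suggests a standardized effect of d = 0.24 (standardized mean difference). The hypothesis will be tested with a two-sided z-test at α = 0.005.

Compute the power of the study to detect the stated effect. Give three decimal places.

Power ≈ 0.594

Noncentrality parameter: δ = d·√n = 0.24 × √161 = 3.0453
Critical value for a two-sided test at α = 0.005: z_{α/2} = 2.807.
Power = Φ(δ − 2.807) + Φ(−δ − 2.807) = Φ(0.238) + Φ(-5.852) = 0.5941 + 0.0000 = 0.5941.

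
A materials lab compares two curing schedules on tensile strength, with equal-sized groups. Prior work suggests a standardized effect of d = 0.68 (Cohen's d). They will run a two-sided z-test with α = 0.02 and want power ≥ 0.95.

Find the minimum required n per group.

Set Φ(δ − 2.326) = 0.95; then δ − 2.326 = Φ⁻¹(0.95) = 1.645, giving δ = 3.971.
(Ignoring the negligible lower-tail rejection probability gives the usual closed-form inversion.)
δ = d·√(n/2) ⇒ n = 2(δ/d)² = 2 × (3.971 / 0.68)² = 68.21.
Round up to the next whole unit.

n = 69 per group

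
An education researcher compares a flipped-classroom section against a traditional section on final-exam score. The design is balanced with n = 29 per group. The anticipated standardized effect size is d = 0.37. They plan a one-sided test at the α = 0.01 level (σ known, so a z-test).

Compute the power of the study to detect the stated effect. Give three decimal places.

Power ≈ 0.179

Noncentrality parameter: δ = d·√(n/2) = 0.37 × √(29/2) = 1.4089
Critical value for a one-sided test at α = 0.01: z_α = 2.326.
Power = Φ(δ − 2.326) = Φ(-0.917) = 0.1795.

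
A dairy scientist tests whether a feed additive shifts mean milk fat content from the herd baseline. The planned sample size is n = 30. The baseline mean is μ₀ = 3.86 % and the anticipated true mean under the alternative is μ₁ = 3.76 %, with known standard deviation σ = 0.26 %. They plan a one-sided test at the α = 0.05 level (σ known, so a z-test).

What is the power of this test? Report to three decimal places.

Standardized effect: d = |μ₁ − μ₀| / σ = |3.76 − 3.86| / 0.26 = 0.3846
Noncentrality parameter: δ = d·√n = 0.3846 × √30 = 2.1066
One-sided α = 0.05 → critical value z_{0.05} = 1.645.
Power = P(Z > 1.645 − δ) = Φ(0.462) = 0.6779.

Power ≈ 0.678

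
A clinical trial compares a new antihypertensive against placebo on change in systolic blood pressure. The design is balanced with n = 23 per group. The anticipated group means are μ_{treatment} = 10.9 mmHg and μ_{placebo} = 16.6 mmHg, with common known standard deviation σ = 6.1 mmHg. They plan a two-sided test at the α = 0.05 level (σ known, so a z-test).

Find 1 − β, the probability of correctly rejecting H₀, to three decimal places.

Power ≈ 0.887

Standardized effect: d = |μ_{treatment} − μ_{placebo}| / σ = |10.9 − 16.6| / 6.1 = 0.9344
Noncentrality parameter: δ = d·√(n/2) = 0.9344 × √(23/2) = 3.1688
Critical value for a two-sided test at α = 0.05: z_{α/2} = 1.960.
Power = Φ(δ − 1.960) + Φ(−δ − 1.960) = Φ(1.209) + Φ(-5.129) = 0.8866 + 0.0000 = 0.8866.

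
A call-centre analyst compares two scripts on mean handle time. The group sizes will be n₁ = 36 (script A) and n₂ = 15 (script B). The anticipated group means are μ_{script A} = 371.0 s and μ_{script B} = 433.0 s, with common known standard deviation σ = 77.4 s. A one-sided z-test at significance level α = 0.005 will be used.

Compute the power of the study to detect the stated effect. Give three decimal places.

Power ≈ 0.512

Standardized effect: d = |μ_{script A} − μ_{script B}| / σ = |371.0 − 433.0| / 77.4 = 0.8010
Noncentrality parameter: λ = d / √(1/n₁ + 1/n₂) = 0.8010 / √(1/36 + 1/15) = 2.6065
Critical value for a one-sided test at α = 0.005: z_α = 2.576.
Power = P(Z > 2.576 − λ) = Φ(0.031) = 0.5122.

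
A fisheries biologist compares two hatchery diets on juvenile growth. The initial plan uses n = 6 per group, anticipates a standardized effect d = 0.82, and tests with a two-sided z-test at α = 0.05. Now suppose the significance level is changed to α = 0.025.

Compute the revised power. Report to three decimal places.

Power ≈ 0.206

δ = d·√(n/2) = 0.82 × √(6/2) = 1.4203 (unchanged). New critical value: z_{0.0125} = 2.241.
Revised power = Φ(δ − 2.241) + Φ(−δ − 2.241) = Φ(-0.821) + Φ(-3.662) = 0.2058 + 0.0001 = 0.2059.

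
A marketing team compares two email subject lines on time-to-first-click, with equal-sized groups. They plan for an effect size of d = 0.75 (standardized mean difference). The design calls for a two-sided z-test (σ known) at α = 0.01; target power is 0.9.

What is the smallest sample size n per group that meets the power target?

For power 0.9 need Φ(δ − z_{0.005}) = 0.9, so δ = z_{0.005} + z_{0.10} = 2.576 + 1.282 = 3.857.
(For δ > 0 the lower-tail rejection region contributes negligibly to power, so the one-term inversion is standard.)
δ = d·√(n/2) ⇒ n = 2(δ/d)² = 2 × (3.857 / 0.75)² = 52.90.
Rounding up, n = 53 per group.

n = 53 per group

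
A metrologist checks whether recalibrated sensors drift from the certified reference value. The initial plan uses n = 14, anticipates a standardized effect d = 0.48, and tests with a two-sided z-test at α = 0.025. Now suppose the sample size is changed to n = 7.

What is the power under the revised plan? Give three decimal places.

Power ≈ 0.166

With n = 7: δ = d·√n = 0.48 × √7 = 1.2700. Critical value z_{0.0125} = 2.241.
Revised power = Φ(δ − 2.241) + Φ(−δ − 2.241) = Φ(-0.971) + Φ(-3.511) = 0.1657 + 0.0002 = 0.1659.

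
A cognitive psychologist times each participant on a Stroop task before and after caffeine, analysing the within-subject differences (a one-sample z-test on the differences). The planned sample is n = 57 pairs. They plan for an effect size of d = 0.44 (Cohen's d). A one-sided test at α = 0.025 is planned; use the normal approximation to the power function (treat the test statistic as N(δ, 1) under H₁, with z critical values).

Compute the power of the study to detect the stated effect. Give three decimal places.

Noncentrality parameter: δ = d·√n = 0.44 × √57 = 3.3219
Critical value for a one-sided test at α = 0.025: z_α = 1.960.
Power = Φ(δ − 1.960) = Φ(1.362) = 0.9134.

Power ≈ 0.913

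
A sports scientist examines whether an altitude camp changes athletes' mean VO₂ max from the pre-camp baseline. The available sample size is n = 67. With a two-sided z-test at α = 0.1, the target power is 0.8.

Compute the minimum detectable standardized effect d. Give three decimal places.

Required noncentrality: δ = z_{0.05} + z_{0.20} = 1.645 + 0.842 = 2.486.
(The second rejection-region term Φ(−δ − z_{α/2}) is negligible and dropped.)
δ = d·√n ⇒ d = δ/√n = 2.486/√67 = 0.3038.

d ≈ 0.304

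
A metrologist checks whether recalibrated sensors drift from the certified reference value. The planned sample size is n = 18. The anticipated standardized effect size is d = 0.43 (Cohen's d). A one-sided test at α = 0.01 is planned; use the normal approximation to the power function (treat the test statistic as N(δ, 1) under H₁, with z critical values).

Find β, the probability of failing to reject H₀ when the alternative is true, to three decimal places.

Noncentrality parameter: δ = d·√n = 0.43 × √18 = 1.8243
One-sided α = 0.01 → critical value z_{0.01} = 2.326.
Power = P(Z > 2.326 − δ) = Φ(-0.502) = 0.3078.
Type II error: β = 1 − power = 1 − 0.3078 = 0.6922.

β ≈ 0.692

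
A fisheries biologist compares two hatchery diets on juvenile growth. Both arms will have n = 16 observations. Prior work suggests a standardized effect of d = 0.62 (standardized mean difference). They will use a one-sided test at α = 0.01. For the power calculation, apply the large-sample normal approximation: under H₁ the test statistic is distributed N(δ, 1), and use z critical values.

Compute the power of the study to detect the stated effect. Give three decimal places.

Power ≈ 0.283

Noncentrality parameter: δ = d·√(n/2) = 0.62 × √(16/2) = 1.7536
Critical value for a one-sided test at α = 0.01: z_α = 2.326.
Power = P(Z > 2.326 − δ) = Φ(-0.573) = 0.2834.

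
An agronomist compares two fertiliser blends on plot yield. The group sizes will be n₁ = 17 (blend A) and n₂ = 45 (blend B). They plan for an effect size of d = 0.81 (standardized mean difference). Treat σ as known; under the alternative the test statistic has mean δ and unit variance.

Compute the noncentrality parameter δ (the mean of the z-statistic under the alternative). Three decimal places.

The noncentrality parameter scales effect size by the design's sample-size factor: δ = d / √(1/n₁ + 1/n₂) = 0.81 / √(1/17 + 1/45) = 2.8452

δ ≈ 2.845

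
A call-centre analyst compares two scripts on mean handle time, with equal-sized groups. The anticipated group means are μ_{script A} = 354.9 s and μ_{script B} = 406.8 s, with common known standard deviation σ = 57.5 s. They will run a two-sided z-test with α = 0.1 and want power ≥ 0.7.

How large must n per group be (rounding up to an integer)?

n = 12 per group

Standardized effect: d = |μ_{script A} − μ_{script B}| / σ = |354.9 − 406.8| / 57.5 = 0.9026
For power 0.7 need Φ(δ − z_{0.05}) = 0.7, so δ = z_{0.05} + z_{0.30} = 1.645 + 0.524 = 2.169.
(Ignoring the negligible lower-tail rejection probability gives the usual closed-form inversion.)
δ = d·√(n/2) ⇒ n = 2(δ/d)² = 2 × (2.169 / 0.9026)² = 11.55.
Round up to the next whole unit.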